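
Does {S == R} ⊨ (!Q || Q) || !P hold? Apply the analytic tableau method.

Initial set: {(S == R); !((!Q || Q) || !P)}.
!((!Q || Q) || !P): α-rule — add !(!Q || Q), !!P.
!(!Q || Q): α-rule — add !!Q, !Q.
× closes — contains both Q and !Q.
All 1 branch closes.
Every branch closed, so the premises entail the conclusion.

Yes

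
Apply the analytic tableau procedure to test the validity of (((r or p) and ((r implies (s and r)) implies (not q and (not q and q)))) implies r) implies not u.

Not valid

Assume the negation and expand:
Initial set: {not ((((r or p) and ((r implies (s and r)) implies (not q and (not q and q)))) implies r) implies not u)}.
not ((((r or p) and ((r implies (s and r)) implies (not q and (not q and q)))) implies r) implies not u): α-rule — add (((r or p) and ((r implies (s and r)) implies (not q and (not q and q)))) implies r), not not u.
(((r or p) and ((r implies (s and r)) implies (not q and (not q and q)))) implies r): β-rule — branch into not ((r or p) and ((r implies (s and r)) implies (not q and (not q and q))))  //  r.
  branch 1 (add not ((r or p) and ((r implies (s and r)) implies (not q and (not q and q))))):
    not ((r or p) and ((r implies (s and r)) implies (not q and (not q and q)))): β-rule — branch into not (r or p)  //  not ((r implies (s and r)) implies (not q and (not q and q))).
      branch 1.1 (add not (r or p)):
        not (r or p): α-rule — add not r, not p.
        ○ open, literals {p=0, r=0, u=1}.
      branch 1.2 (add not ((r implies (s and r)) implies (not q and (not q and q)))):
        not ((r implies (s and r)) implies (not q and (not q and q))): α-rule — add (r implies (s and r)), not (not q and (not q and q)).
        (r implies (s and r)): β-rule — branch into not r  //  (s and r).
          branch 1.2.1 (add not r):
            not (not q and (not q and q)): β-rule — branch into not not q  //  not (not q and q).
              branch 1.2.1.1 (add not not q):
                ○ open, literals {q=1, r=0, u=1}.
              branch 1.2.1.2 (add not (not q and q)):
                not (not q and q): β-rule — branch into not not q  //  not q.
                  branch 1.2.1.2.1 (add not not q):
                    ○ open, literals {q=1, r=0, u=1}.
                  branch 1.2.1.2.2 (add not q):
                    ○ open, literals {q=0, r=0, u=1}.
          branch 1.2.2 (add (s and r)):
            (s and r): α-rule — add s, r.
            not (not q and (not q and q)): β-rule — branch into not not q  //  not (not q and q).
              branch 1.2.2.1 (add not not q):
                ○ open, literals {q=1, r=1, s=1, u=1}.
              branch 1.2.2.2 (add not (not q and q)):
                not (not q and q): β-rule — branch into not not q  //  not q.
                  branch 1.2.2.2.1 (add not not q):
                    ○ open, literals {q=1, r=1, s=1, u=1}.
                  branch 1.2.2.2.2 (add not q):
                    ○ open, literals {q=0, r=1, s=1, u=1}.
  branch 2 (add r):
    ○ open, literals {r=1, u=1}.
0 branches closed, 8 open.
An open branch gives a countermodel: p=0, r=0, u=1 (unmentioned atoms arbitrary); under it the original formula is false.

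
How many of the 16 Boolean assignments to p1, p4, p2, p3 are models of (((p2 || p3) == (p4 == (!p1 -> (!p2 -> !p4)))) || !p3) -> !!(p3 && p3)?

8

Initial set: {((((p2 || p3) == (p4 == (!p1 -> (!p2 -> !p4)))) || !p3) -> !!(p3 && p3))}.
((((p2 || p3) == (p4 == (!p1 -> (!p2 -> !p4)))) || !p3) -> !!(p3 && p3)): β-rule — branch into !(((p2 || p3) == (p4 == (!p1 -> (!p2 -> !p4)))) || !p3)  //  !!(p3 && p3).
  branch 1 (add !(((p2 || p3) == (p4 == (!p1 -> (!p2 -> !p4)))) || !p3)):
    !(((p2 || p3) == (p4 == (!p1 -> (!p2 -> !p4)))) || !p3): α-rule — add !((p2 || p3) == (p4 == (!p1 -> (!p2 -> !p4)))), !!p3.
    !((p2 || p3) == (p4 == (!p1 -> (!p2 -> !p4)))): β-rule — branch into (p2 || p3), !(p4 == (!p1 -> (!p2 -> !p4)))  //  !(p2 || p3), (p4 == (!p1 -> (!p2 -> !p4))).
      branch 1.1 (add (p2 || p3), !(p4 == (!p1 -> (!p2 -> !p4)))):
        (p2 || p3): β-rule — branch into p2  //  p3.
          branch 1.1.1 (add p2):
            !(p4 == (!p1 -> (!p2 -> !p4))): β-rule — branch into p4, !(!p1 -> (!p2 -> !p4))  //  !p4, (!p1 -> (!p2 -> !p4)).
              branch 1.1.1.1 (add p4, !(!p1 -> (!p2 -> !p4))):
                !(!p1 -> (!p2 -> !p4)): α-rule — add !p1, !(!p2 -> !p4).
                !(!p2 -> !p4): α-rule — add !p2, !!p4.
                × closes — contains both p2 and !p2.
              branch 1.1.1.2 (add !p4, (!p1 -> (!p2 -> !p4))):
                (!p1 -> (!p2 -> !p4)): β-rule — branch into !!p1  //  (!p2 -> !p4).
                  branch 1.1.1.2.1 (add !!p1):
                    ○ open, literals {p1=T, p2=T, p3=T, p4=F}.
                  branch 1.1.1.2.2 (add (!p2 -> !p4)):
                    (!p2 -> !p4): β-rule — branch into !!p2  //  !p4.
                      branch 1.1.1.2.2.1 (add !!p2):
                        ○ open, literals {p2=T, p3=T, p4=F}.
                      branch 1.1.1.2.2.2 (add !p4):
                        ○ open, literals {p2=T, p3=T, p4=F}.
          branch 1.1.2 (add p3):
            !(p4 == (!p1 -> (!p2 -> !p4))): β-rule — branch into p4, !(!p1 -> (!p2 -> !p4))  //  !p4, (!p1 -> (!p2 -> !p4)).
              branch 1.1.2.1 (add p4, !(!p1 -> (!p2 -> !p4))):
                !(!p1 -> (!p2 -> !p4)): α-rule — add !p1, !(!p2 -> !p4).
                !(!p2 -> !p4): α-rule — add !p2, !!p4.
                ○ open, literals {p1=F, p2=F, p3=T, p4=T}.
              branch 1.1.2.2 (add !p4, (!p1 -> (!p2 -> !p4))):
                (!p1 -> (!p2 -> !p4)): β-rule — branch into !!p1  //  (!p2 -> !p4).
                  branch 1.1.2.2.1 (add !!p1):
                    ○ open, literals {p1=T, p3=T, p4=F}.
                  branch 1.1.2.2.2 (add (!p2 -> !p4)):
                    (!p2 -> !p4): β-rule — branch into !!p2  //  !p4.
                      branch 1.1.2.2.2.1 (add !!p2):
                        ○ open, literals {p2=T, p3=T, p4=F}.
                      branch 1.1.2.2.2.2 (add !p4):
                        ○ open, literals {p3=T, p4=F}.
      branch 1.2 (add !(p2 || p3), (p4 == (!p1 -> (!p2 -> !p4)))):
        !(p2 || p3): α-rule — add !p2, !p3.
        × closes — contains both p3 and !p3.
  branch 2 (add !!(p3 && p3)):
    !!(p3 && p3): drop double negation, giving (p3 && p3).
    (p3 && p3): α-rule — add p3, p3.
    ○ open, literals {p3=T}.
2 branches closed, 8 open.
Each open branch fixes some atoms; the unmentioned ones are free. Counting distinct full assignments: branch {p1=T, p2=T, p3=T, p4=F} (none free) contributes 1 new; branch {p2=T, p3=T, p4=F} (p1) contributes 1 new; branch {p2=T, p3=T, p4=F} (p1) contributes 0 new; branch {p1=F, p2=F, p3=T, p4=T} (none free) contributes 1 new; branch {p1=T, p3=T, p4=F} (p2) contributes 1 new; branch {p2=T, p3=T, p4=F} (p1) contributes 0 new; branch {p3=T, p4=F} (p1, p2) contributes 1 new; branch {p3=T} (p1, p4, p2) contributes 3 new. Total: 8.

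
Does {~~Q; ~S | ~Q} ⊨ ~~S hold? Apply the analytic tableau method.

No

Initial set: {T ~~Q; T (~S | ~Q); F ~~S}.
T ~~Q: drop double negation, giving T Q.
F ~~S: drop double negation, giving F S.
T (~S | ~Q): β-rule — branch into T ~S  //  T ~Q.
  branch 1 (add T ~S):
    ○ open, literals {Q=T, S=F}.
  branch 2 (add T ~Q):
    × closes — contains both Q and ~Q.
1 branch closed, 1 open.
An open branch gives a countermodel: Q=T, S=F (unmentioned atoms arbitrary); the premises hold there but the conclusion fails.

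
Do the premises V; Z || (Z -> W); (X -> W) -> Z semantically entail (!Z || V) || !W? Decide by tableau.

Initial set: {T V; T (Z || (Z -> W)); T ((X -> W) -> Z); F ((!Z || V) || !W)}.
F ((!Z || V) || !W): α-rule — add F (!Z || V), F !W.
F (!Z || V): α-rule — add F !Z, F V.
× closes — contains both V and !V.
All 1 branch closes.
Every branch closed, so the premises entail the conclusion.

Yes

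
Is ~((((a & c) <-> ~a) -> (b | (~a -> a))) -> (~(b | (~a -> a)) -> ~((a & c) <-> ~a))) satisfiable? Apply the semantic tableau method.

Initial set: {~((((a & c) <-> ~a) -> (b | (~a -> a))) -> (~(b | (~a -> a)) -> ~((a & c) <-> ~a)))}.
~((((a & c) <-> ~a) -> (b | (~a -> a))) -> (~(b | (~a -> a)) -> ~((a & c) <-> ~a))): α-rule — add (((a & c) <-> ~a) -> (b | (~a -> a))), ~(~(b | (~a -> a)) -> ~((a & c) <-> ~a)).
~(~(b | (~a -> a)) -> ~((a & c) <-> ~a)): α-rule — add ~(b | (~a -> a)), ~~((a & c) <-> ~a).
~(b | (~a -> a)): α-rule — add ~b, ~(~a -> a).
~(~a -> a): α-rule — add ~a, ~a.
(((a & c) <-> ~a) -> (b | (~a -> a))): β-rule — branch into ~((a & c) <-> ~a)  //  (b | (~a -> a)).
  branch 1 (add ~((a & c) <-> ~a)):
    ~~((a & c) <-> ~a): β-rule — branch into (a & c), ~a  //  ~(a & c), ~~a.
      branch 1.1 (add (a & c), ~a):
        (a & c): α-rule — add a, c.
        × closes — contains both a and ~a.
      branch 1.2 (add ~(a & c), ~~a):
        × closes — contains both a and ~a.
  branch 2 (add (b | (~a -> a))):
    ~~((a & c) <-> ~a): β-rule — branch into (a & c), ~a  //  ~(a & c), ~~a.
      branch 2.1 (add (a & c), ~a):
        (a & c): α-rule — add a, c.
        × closes — contains both a and ~a.
      branch 2.2 (add ~(a & c), ~~a):
        × closes — contains both a and ~a.
All 4 branches close.
Every branch closed; the formula is unsatisfiable.

Unsatisfiable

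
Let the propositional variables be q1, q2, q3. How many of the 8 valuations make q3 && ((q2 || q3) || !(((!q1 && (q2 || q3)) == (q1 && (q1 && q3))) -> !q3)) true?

4

Initial set: {T (q3 && ((q2 || q3) || !(((!q1 && (q2 || q3)) == (q1 && (q1 && q3))) -> !q3)))}.
T (q3 && ((q2 || q3) || !(((!q1 && (q2 || q3)) == (q1 && (q1 && q3))) -> !q3))): α-rule — add T q3, T ((q2 || q3) || !(((!q1 && (q2 || q3)) == (q1 && (q1 && q3))) -> !q3)).
T ((q2 || q3) || !(((!q1 && (q2 || q3)) == (q1 && (q1 && q3))) -> !q3)): β-rule — branch into T (q2 || q3)  //  T !(((!q1 && (q2 || q3)) == (q1 && (q1 && q3))) -> !q3).
  branch 1 (add T (q2 || q3)):
    T (q2 || q3): β-rule — branch into T q2  //  T q3.
      branch 1.1 (add T q2):
        ○ open, literals {q2=T, q3=T}.
      branch 1.2 (add T q3):
        ○ open, literals {q3=T}.
  branch 2 (add T !(((!q1 && (q2 || q3)) == (q1 && (q1 && q3))) -> !q3)):
    T !(((!q1 && (q2 || q3)) == (q1 && (q1 && q3))) -> !q3): α-rule — add T ((!q1 && (q2 || q3)) == (q1 && (q1 && q3))), F !q3.
    T ((!q1 && (q2 || q3)) == (q1 && (q1 && q3))): β-rule — branch into T (!q1 && (q2 || q3)), T (q1 && (q1 && q3))  //  F (!q1 && (q2 || q3)), F (q1 && (q1 && q3)).
      branch 2.1 (add T (!q1 && (q2 || q3)), T (q1 && (q1 && q3))):
        T (!q1 && (q2 || q3)): α-rule — add T !q1, T (q2 || q3).
        T (q1 && (q1 && q3)): α-rule — add T q1, T (q1 && q3).
        × closes — contains both q1 and !q1.
      branch 2.2 (add F (!q1 && (q2 || q3)), F (q1 && (q1 && q3))):
        F (!q1 && (q2 || q3)): β-rule — branch into F !q1  //  F (q2 || q3).
          branch 2.2.1 (add F !q1):
            F (q1 && (q1 && q3)): β-rule — branch into F q1  //  F (q1 && q3).
              branch 2.2.1.1 (add F q1):
                × closes — contains both q1 and !q1.
              branch 2.2.1.2 (add F (q1 && q3)):
                F (q1 && q3): β-rule — branch into F q1  //  F q3.
                  branch 2.2.1.2.1 (add F q1):
                    × closes — contains both q1 and !q1.
                  branch 2.2.1.2.2 (add F q3):
                    × closes — contains both q3 and !q3.
          branch 2.2.2 (add F (q2 || q3)):
            F (q2 || q3): α-rule — add F q2, F q3.
            × closes — contains both q3 and !q3.
5 branches closed, 2 open.
Each open branch fixes some atoms; the unmentioned ones are free. Counting distinct full assignments: branch {q2=T, q3=T} (q1) contributes 2 new; branch {q3=T} (q1, q2) contributes 2 new. Total: 4.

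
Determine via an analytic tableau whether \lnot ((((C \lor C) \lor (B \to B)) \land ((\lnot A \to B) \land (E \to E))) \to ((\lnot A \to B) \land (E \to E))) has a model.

Initial set: {\lnot ((((C \lor C) \lor (B \to B)) \land ((\lnot A \to B) \land (E \to E))) \to ((\lnot A \to B) \land (E \to E)))}.
\lnot ((((C \lor C) \lor (B \to B)) \land ((\lnot A \to B) \land (E \to E))) \to ((\lnot A \to B) \land (E \to E))): α-rule — add (((C \lor C) \lor (B \to B)) \land ((\lnot A \to B) \land (E \to E))), \lnot ((\lnot A \to B) \land (E \to E)).
(((C \lor C) \lor (B \to B)) \land ((\lnot A \to B) \land (E \to E))): α-rule — add ((C \lor C) \lor (B \to B)), ((\lnot A \to B) \land (E \to E)).
((\lnot A \to B) \land (E \to E)): α-rule — add (\lnot A \to B), (E \to E).
\lnot ((\lnot A \to B) \land (E \to E)): β-rule — branch into \lnot (\lnot A \to B)  //  \lnot (E \to E).
  branch 1 (add \lnot (\lnot A \to B)):
    \lnot (\lnot A \to B): α-rule — add \lnot A, \lnot B.
    ((C \lor C) \lor (B \to B)): β-rule — branch into (C \lor C)  //  (B \to B).
      branch 1.1 (add (C \lor C)):
        (\lnot A \to B): β-rule — branch into \lnot \lnot A  //  B.
          branch 1.1.1 (add \lnot \lnot A):
            × closes — contains both A and \lnot A.
          branch 1.1.2 (add B):
            × closes — contains both B and \lnot B.
      branch 1.2 (add (B \to B)):
        (\lnot A \to B): β-rule — branch into \lnot \lnot A  //  B.
          branch 1.2.1 (add \lnot \lnot A):
            × closes — contains both A and \lnot A.
          branch 1.2.2 (add B):
            × closes — contains both B and \lnot B.
  branch 2 (add \lnot (E \to E)):
    \lnot (E \to E): α-rule — add E, \lnot E.
    × closes — contains both E and \lnot E.
All 5 branches close.
Every branch closed; the formula is unsatisfiable.

Unsatisfiable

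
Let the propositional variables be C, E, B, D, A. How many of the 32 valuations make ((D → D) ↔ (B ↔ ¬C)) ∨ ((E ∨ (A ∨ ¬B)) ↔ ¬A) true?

22

Initial set: {(((D → D) ↔ (B ↔ ¬C)) ∨ ((E ∨ (A ∨ ¬B)) ↔ ¬A))}.
(((D → D) ↔ (B ↔ ¬C)) ∨ ((E ∨ (A ∨ ¬B)) ↔ ¬A)): β-rule — branch into ((D → D) ↔ (B ↔ ¬C))  //  ((E ∨ (A ∨ ¬B)) ↔ ¬A).
  branch 1 (add ((D → D) ↔ (B ↔ ¬C))):
    ((D → D) ↔ (B ↔ ¬C)): β-rule — branch into (D → D), (B ↔ ¬C)  //  ¬(D → D), ¬(B ↔ ¬C).
      branch 1.1 (add (D → D), (B ↔ ¬C)):
        (D → D): β-rule — branch into ¬D  //  D.
          branch 1.1.1 (add ¬D):
            (B ↔ ¬C): β-rule — branch into B, ¬C  //  ¬B, ¬¬C.
              branch 1.1.1.1 (add B, ¬C):
                ○ open, literals {B=1, C=0, D=0}.
              branch 1.1.1.2 (add ¬B, ¬¬C):
                ○ open, literals {B=0, C=1, D=0}.
          branch 1.1.2 (add D):
            (B ↔ ¬C): β-rule — branch into B, ¬C  //  ¬B, ¬¬C.
              branch 1.1.2.1 (add B, ¬C):
                ○ open, literals {B=1, C=0, D=1}.
              branch 1.1.2.2 (add ¬B, ¬¬C):
                ○ open, literals {B=0, C=1, D=1}.
      branch 1.2 (add ¬(D → D), ¬(B ↔ ¬C)):
        ¬(D → D): α-rule — add D, ¬D.
        × closes — contains both D and ¬D.
  branch 2 (add ((E ∨ (A ∨ ¬B)) ↔ ¬A)):
    ((E ∨ (A ∨ ¬B)) ↔ ¬A): β-rule — branch into (E ∨ (A ∨ ¬B)), ¬A  //  ¬(E ∨ (A ∨ ¬B)), ¬¬A.
      branch 2.1 (add (E ∨ (A ∨ ¬B)), ¬A):
        (E ∨ (A ∨ ¬B)): β-rule — branch into E  //  (A ∨ ¬B).
          branch 2.1.1 (add E):
            ○ open, literals {A=0, E=1}.
          branch 2.1.2 (add (A ∨ ¬B)):
            (A ∨ ¬B): β-rule — branch into A  //  ¬B.
              branch 2.1.2.1 (add A):
                × closes — contains both A and ¬A.
              branch 2.1.2.2 (add ¬B):
                ○ open, literals {A=0, B=0}.
      branch 2.2 (add ¬(E ∨ (A ∨ ¬B)), ¬¬A):
        ¬(E ∨ (A ∨ ¬B)): α-rule — add ¬E, ¬(A ∨ ¬B).
        ¬(A ∨ ¬B): α-rule — add ¬A, ¬¬B.
        × closes — contains both A and ¬A.
3 branches closed, 6 open.
Each open branch fixes some atoms; the unmentioned ones are free. Counting distinct full assignments: branch {B=1, C=0, D=0} (E, A) contributes 4 new; branch {B=0, C=1, D=0} (E, A) contributes 4 new; branch {B=1, C=0, D=1} (E, A) contributes 4 new; branch {B=0, C=1, D=1} (E, A) contributes 4 new; branch {A=0, E=1} (C, B, D) contributes 4 new; branch {A=0, B=0} (C, E, D) contributes 2 new. Total: 22.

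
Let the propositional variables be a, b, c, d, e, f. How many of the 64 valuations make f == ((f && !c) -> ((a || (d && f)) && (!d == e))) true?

22

Initial set: {(f == ((f && !c) -> ((a || (d && f)) && (!d == e))))}.
(f == ((f && !c) -> ((a || (d && f)) && (!d == e)))): β-rule — branch into f, ((f && !c) -> ((a || (d && f)) && (!d == e)))  //  !f, !((f && !c) -> ((a || (d && f)) && (!d == e))).
  branch 1 (add f, ((f && !c) -> ((a || (d && f)) && (!d == e)))):
    ((f && !c) -> ((a || (d && f)) && (!d == e))): β-rule — branch into !(f && !c)  //  ((a || (d && f)) && (!d == e)).
      branch 1.1 (add !(f && !c)):
        !(f && !c): β-rule — branch into !f  //  !!c.
          branch 1.1.1 (add !f):
            × closes — contains both f and !f.
          branch 1.1.2 (add !!c):
            ○ open, literals {c=true, f=true}.
      branch 1.2 (add ((a || (d && f)) && (!d == e))):
        ((a || (d && f)) && (!d == e)): α-rule — add (a || (d && f)), (!d == e).
        (a || (d && f)): β-rule — branch into a  //  (d && f).
          branch 1.2.1 (add a):
            (!d == e): β-rule — branch into !d, e  //  !!d, !e.
              branch 1.2.1.1 (add !d, e):
                ○ open, literals {a=true, d=false, e=true, f=true}.
              branch 1.2.1.2 (add !!d, !e):
                ○ open, literals {a=true, d=true, e=false, f=true}.
          branch 1.2.2 (add (d && f)):
            (d && f): α-rule — add d, f.
            (!d == e): β-rule — branch into !d, e  //  !!d, !e.
              branch 1.2.2.1 (add !d, e):
                × closes — contains both d and !d.
              branch 1.2.2.2 (add !!d, !e):
                ○ open, literals {d=true, e=false, f=true}.
  branch 2 (add !f, !((f && !c) -> ((a || (d && f)) && (!d == e)))):
    !((f && !c) -> ((a || (d && f)) && (!d == e))): α-rule — add (f && !c), !((a || (d && f)) && (!d == e)).
    (f && !c): α-rule — add f, !c.
    × closes — contains both f and !f.
3 branches closed, 4 open.
Each open branch fixes some atoms; the unmentioned ones are free. Counting distinct full assignments: branch {c=true, f=true} (a, b, d, e) contributes 16 new; branch {a=true, d=false, e=true, f=true} (b, c) contributes 2 new; branch {a=true, d=true, e=false, f=true} (b, c) contributes 2 new; branch {d=true, e=false, f=true} (a, b, c) contributes 2 new. Total: 22.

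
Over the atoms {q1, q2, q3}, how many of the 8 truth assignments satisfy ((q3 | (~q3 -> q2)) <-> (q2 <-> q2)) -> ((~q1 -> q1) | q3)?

Initial set: {T (((q3 | (~q3 -> q2)) <-> (q2 <-> q2)) -> ((~q1 -> q1) | q3))}.
T (((q3 | (~q3 -> q2)) <-> (q2 <-> q2)) -> ((~q1 -> q1) | q3)): β-rule — branch into F ((q3 | (~q3 -> q2)) <-> (q2 <-> q2))  //  T ((~q1 -> q1) | q3).
  branch 1 (add F ((q3 | (~q3 -> q2)) <-> (q2 <-> q2))):
    F ((q3 | (~q3 -> q2)) <-> (q2 <-> q2)): β-rule — branch into T (q3 | (~q3 -> q2)), F (q2 <-> q2)  //  F (q3 | (~q3 -> q2)), T (q2 <-> q2).
      branch 1.1 (add T (q3 | (~q3 -> q2)), F (q2 <-> q2)):
        T (q3 | (~q3 -> q2)): β-rule — branch into T q3  //  T (~q3 -> q2).
          branch 1.1.1 (add T q3):
            F (q2 <-> q2): β-rule — branch into T q2, F q2  //  F q2, T q2.
              branch 1.1.1.1 (add T q2, F q2):
                × closes — contains both q2 and ~q2.
              branch 1.1.1.2 (add F q2, T q2):
                × closes — contains both q2 and ~q2.
          branch 1.1.2 (add T (~q3 -> q2)):
            F (q2 <-> q2): β-rule — branch into T q2, F q2  //  F q2, T q2.
              branch 1.1.2.1 (add T q2, F q2):
                × closes — contains both q2 and ~q2.
              branch 1.1.2.2 (add F q2, T q2):
                × closes — contains both q2 and ~q2.
      branch 1.2 (add F (q3 | (~q3 -> q2)), T (q2 <-> q2)):
        F (q3 | (~q3 -> q2)): α-rule — add F q3, F (~q3 -> q2).
        F (~q3 -> q2): α-rule — add T ~q3, F q2.
        T (q2 <-> q2): β-rule — branch into T q2, T q2  //  F q2, F q2.
          branch 1.2.1 (add T q2, T q2):
            × closes — contains both q2 and ~q2.
          branch 1.2.2 (add F q2, F q2):
            ○ open, literals {q2=false, q3=false}.
  branch 2 (add T ((~q1 -> q1) | q3)):
    T ((~q1 -> q1) | q3): β-rule — branch into T (~q1 -> q1)  //  T q3.
      branch 2.1 (add T (~q1 -> q1)):
        T (~q1 -> q1): β-rule — branch into F ~q1  //  T q1.
          branch 2.1.1 (add F ~q1):
            ○ open, literals {q1=true}.
          branch 2.1.2 (add T q1):
            ○ open, literals {q1=true}.
      branch 2.2 (add T q3):
        ○ open, literals {q3=true}.
5 branches closed, 4 open.
Each open branch fixes some atoms; the unmentioned ones are free. Counting distinct full assignments: branch {q2=false, q3=false} (q1) contributes 2 new; branch {q1=true} (q2, q3) contributes 3 new; branch {q1=true} (q2, q3) contributes 0 new; branch {q3=true} (q1, q2) contributes 2 new. Total: 7.

7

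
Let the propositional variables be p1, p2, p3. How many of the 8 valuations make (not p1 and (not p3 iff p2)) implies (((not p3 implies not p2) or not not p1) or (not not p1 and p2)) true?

Initial set: {((not p1 and (not p3 iff p2)) implies (((not p3 implies not p2) or not not p1) or (not not p1 and p2)))}.
((not p1 and (not p3 iff p2)) implies (((not p3 implies not p2) or not not p1) or (not not p1 and p2))): β-rule — branch into not (not p1 and (not p3 iff p2))  //  (((not p3 implies not p2) or not not p1) or (not not p1 and p2)).
  branch 1 (add not (not p1 and (not p3 iff p2))):
    not (not p1 and (not p3 iff p2)): β-rule — branch into not not p1  //  not (not p3 iff p2).
      branch 1.1 (add not not p1):
        ○ open, literals {p1=T}.
      branch 1.2 (add not (not p3 iff p2)):
        not (not p3 iff p2): β-rule — branch into not p3, not p2  //  not not p3, p2.
          branch 1.2.1 (add not p3, not p2):
            ○ open, literals {p2=F, p3=F}.
          branch 1.2.2 (add not not p3, p2):
            ○ open, literals {p2=T, p3=T}.
  branch 2 (add (((not p3 implies not p2) or not not p1) or (not not p1 and p2))):
    (((not p3 implies not p2) or not not p1) or (not not p1 and p2)): β-rule — branch into ((not p3 implies not p2) or not not p1)  //  (not not p1 and p2).
      branch 2.1 (add ((not p3 implies not p2) or not not p1)):
        ((not p3 implies not p2) or not not p1): β-rule — branch into (not p3 implies not p2)  //  not not p1.
          branch 2.1.1 (add (not p3 implies not p2)):
            (not p3 implies not p2): β-rule — branch into not not p3  //  not p2.
              branch 2.1.1.1 (add not not p3):
                ○ open, literals {p3=T}.
              branch 2.1.1.2 (add not p2):
                ○ open, literals {p2=F}.
          branch 2.1.2 (add not not p1):
            not not p1: drop double negation, giving p1.
            ○ open, literals {p1=T}.
      branch 2.2 (add (not not p1 and p2)):
        (not not p1 and p2): α-rule — add not not p1, p2.
        not not p1: drop double negation, giving p1.
        ○ open, literals {p1=T, p2=T}.
0 branches closed, 7 open.
Each open branch fixes some atoms; the unmentioned ones are free. Counting distinct full assignments: branch {p1=T} (p2, p3) contributes 4 new; branch {p2=F, p3=F} (p1) contributes 1 new; branch {p2=T, p3=T} (p1) contributes 1 new; branch {p3=T} (p1, p2) contributes 1 new; branch {p2=F} (p1, p3) contributes 0 new; branch {p1=T} (p2, p3) contributes 0 new; branch {p1=T, p2=T} (p3) contributes 0 new. Total: 7.

7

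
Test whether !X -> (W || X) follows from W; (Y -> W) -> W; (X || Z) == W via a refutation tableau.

Initial set: {T W; T ((Y -> W) -> W); T ((X || Z) == W); F (!X -> (W || X))}.
F (!X -> (W || X)): α-rule — add T !X, F (W || X).
F (W || X): α-rule — add F W, F X.
× closes — contains both W and !W.
All 1 branch closes.
Every branch closed, so the premises entail the conclusion.

Yes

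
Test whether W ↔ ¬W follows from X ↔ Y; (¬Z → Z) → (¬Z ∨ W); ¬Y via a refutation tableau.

No

Initial set: {(X ↔ Y); ((¬Z → Z) → (¬Z ∨ W)); ¬Y; ¬(W ↔ ¬W)}.
(X ↔ Y): β-rule — branch into X, Y  //  ¬X, ¬Y.
  branch 1 (add X, Y):
    × closes — contains both Y and ¬Y.
  branch 2 (add ¬X, ¬Y):
    ((¬Z → Z) → (¬Z ∨ W)): β-rule — branch into ¬(¬Z → Z)  //  (¬Z ∨ W).
      branch 2.1 (add ¬(¬Z → Z)):
        ¬(¬Z → Z): α-rule — add ¬Z, ¬Z.
        ¬(W ↔ ¬W): β-rule — branch into W, ¬¬W  //  ¬W, ¬W.
          branch 2.1.1 (add W, ¬¬W):
            ○ open, literals {W=true, X=false, Y=false, Z=false}.
          branch 2.1.2 (add ¬W, ¬W):
            ○ open, literals {W=false, X=false, Y=false, Z=false}.
      branch 2.2 (add (¬Z ∨ W)):
        ¬(W ↔ ¬W): β-rule — branch into W, ¬¬W  //  ¬W, ¬W.
          branch 2.2.1 (add W, ¬¬W):
            (¬Z ∨ W): β-rule — branch into ¬Z  //  W.
              branch 2.2.1.1 (add ¬Z):
                ○ open, literals {W=true, X=false, Y=false, Z=false}.
              branch 2.2.1.2 (add W):
                ○ open, literals {W=true, X=false, Y=false}.
          branch 2.2.2 (add ¬W, ¬W):
            (¬Z ∨ W): β-rule — branch into ¬Z  //  W.
              branch 2.2.2.1 (add ¬Z):
                ○ open, literals {W=false, X=false, Y=false, Z=false}.
              branch 2.2.2.2 (add W):
                × closes — contains both W and ¬W.
2 branches closed, 5 open.
An open branch gives a countermodel: W=true, X=false, Y=false, Z=false (unmentioned atoms arbitrary); the premises hold there but the conclusion fails.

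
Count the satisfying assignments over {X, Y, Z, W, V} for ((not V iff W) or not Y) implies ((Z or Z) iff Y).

20

Initial set: {(((not V iff W) or not Y) implies ((Z or Z) iff Y))}.
(((not V iff W) or not Y) implies ((Z or Z) iff Y)): β-rule — branch into not ((not V iff W) or not Y)  //  ((Z or Z) iff Y).
  branch 1 (add not ((not V iff W) or not Y)):
    not ((not V iff W) or not Y): α-rule — add not (not V iff W), not not Y.
    not (not V iff W): β-rule — branch into not V, not W  //  not not V, W.
      branch 1.1 (add not V, not W):
        ○ open, literals {V=0, W=0, Y=1}.
      branch 1.2 (add not not V, W):
        ○ open, literals {V=1, W=1, Y=1}.
  branch 2 (add ((Z or Z) iff Y)):
    ((Z or Z) iff Y): β-rule — branch into (Z or Z), Y  //  not (Z or Z), not Y.
      branch 2.1 (add (Z or Z), Y):
        (Z or Z): β-rule — branch into Z  //  Z.
          branch 2.1.1 (add Z):
            ○ open, literals {Y=1, Z=1}.
          branch 2.1.2 (add Z):
            ○ open, literals {Y=1, Z=1}.
      branch 2.2 (add not (Z or Z), not Y):
        not (Z or Z): α-rule — add not Z, not Z.
        ○ open, literals {Y=0, Z=0}.
0 branches closed, 5 open.
Each open branch fixes some atoms; the unmentioned ones are free. Counting distinct full assignments: branch {V=0, W=0, Y=1} (X, Z) contributes 4 new; branch {V=1, W=1, Y=1} (X, Z) contributes 4 new; branch {Y=1, Z=1} (X, W, V) contributes 4 new; branch {Y=1, Z=1} (X, W, V) contributes 0 new; branch {Y=0, Z=0} (X, W, V) contributes 8 new. Total: 20.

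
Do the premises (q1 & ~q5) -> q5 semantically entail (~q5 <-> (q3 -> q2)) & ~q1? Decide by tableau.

No

Initial set: {T ((q1 & ~q5) -> q5); F ((~q5 <-> (q3 -> q2)) & ~q1)}.
T ((q1 & ~q5) -> q5): β-rule — branch into F (q1 & ~q5)  //  T q5.
  branch 1 (add F (q1 & ~q5)):
    F ((~q5 <-> (q3 -> q2)) & ~q1): β-rule — branch into F (~q5 <-> (q3 -> q2))  //  F ~q1.
      branch 1.1 (add F (~q5 <-> (q3 -> q2))):
        F (q1 & ~q5): β-rule — branch into F q1  //  F ~q5.
          branch 1.1.1 (add F q1):
            F (~q5 <-> (q3 -> q2)): β-rule — branch into T ~q5, F (q3 -> q2)  //  F ~q5, T (q3 -> q2).
              branch 1.1.1.1 (add T ~q5, F (q3 -> q2)):
                F (q3 -> q2): α-rule — add T q3, F q2.
                ○ open, literals {q1=F, q2=F, q3=T, q5=F}.
              branch 1.1.1.2 (add F ~q5, T (q3 -> q2)):
                T (q3 -> q2): β-rule — branch into F q3  //  T q2.
                  branch 1.1.1.2.1 (add F q3):
                    ○ open, literals {q1=F, q3=F, q5=T}.
                  branch 1.1.1.2.2 (add T q2):
                    ○ open, literals {q1=F, q2=T, q5=T}.
          branch 1.1.2 (add F ~q5):
            F (~q5 <-> (q3 -> q2)): β-rule — branch into T ~q5, F (q3 -> q2)  //  F ~q5, T (q3 -> q2).
              branch 1.1.2.1 (add T ~q5, F (q3 -> q2)):
                × closes — contains both q5 and ~q5.
              branch 1.1.2.2 (add F ~q5, T (q3 -> q2)):
                T (q3 -> q2): β-rule — branch into F q3  //  T q2.
                  branch 1.1.2.2.1 (add F q3):
                    ○ open, literals {q3=F, q5=T}.
                  branch 1.1.2.2.2 (add T q2):
                    ○ open, literals {q2=T, q5=T}.
      branch 1.2 (add F ~q1):
        F (q1 & ~q5): β-rule — branch into F q1  //  F ~q5.
          branch 1.2.1 (add F q1):
            × closes — contains both q1 and ~q1.
          branch 1.2.2 (add F ~q5):
            ○ open, literals {q1=T, q5=T}.
  branch 2 (add T q5):
    F ((~q5 <-> (q3 -> q2)) & ~q1): β-rule — branch into F (~q5 <-> (q3 -> q2))  //  F ~q1.
      branch 2.1 (add F (~q5 <-> (q3 -> q2))):
        F (~q5 <-> (q3 -> q2)): β-rule — branch into T ~q5, F (q3 -> q2)  //  F ~q5, T (q3 -> q2).
          branch 2.1.1 (add T ~q5, F (q3 -> q2)):
            × closes — contains both q5 and ~q5.
          branch 2.1.2 (add F ~q5, T (q3 -> q2)):
            T (q3 -> q2): β-rule — branch into F q3  //  T q2.
              branch 2.1.2.1 (add F q3):
                ○ open, literals {q3=F, q5=T}.
              branch 2.1.2.2 (add T q2):
                ○ open, literals {q2=T, q5=T}.
      branch 2.2 (add F ~q1):
        ○ open, literals {q1=T, q5=T}.
3 branches closed, 9 open.
An open branch gives a countermodel: q1=F, q2=F, q3=T, q5=F (unmentioned atoms arbitrary); the premises hold there but the conclusion fails.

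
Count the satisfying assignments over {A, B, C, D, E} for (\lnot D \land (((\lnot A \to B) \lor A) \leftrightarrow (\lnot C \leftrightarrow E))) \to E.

28

Initial set: {T ((\lnot D \land (((\lnot A \to B) \lor A) \leftrightarrow (\lnot C \leftrightarrow E))) \to E)}.
T ((\lnot D \land (((\lnot A \to B) \lor A) \leftrightarrow (\lnot C \leftrightarrow E))) \to E): β-rule — branch into F (\lnot D \land (((\lnot A \to B) \lor A) \leftrightarrow (\lnot C \leftrightarrow E)))  //  T E.
  branch 1 (add F (\lnot D \land (((\lnot A \to B) \lor A) \leftrightarrow (\lnot C \leftrightarrow E)))):
    F (\lnot D \land (((\lnot A \to B) \lor A) \leftrightarrow (\lnot C \leftrightarrow E))): β-rule — branch into F \lnot D  //  F (((\lnot A \to B) \lor A) \leftrightarrow (\lnot C \leftrightarrow E)).
      branch 1.1 (add F \lnot D):
        ○ open, literals {D=1}.
      branch 1.2 (add F (((\lnot A \to B) \lor A) \leftrightarrow (\lnot C \leftrightarrow E))):
        F (((\lnot A \to B) \lor A) \leftrightarrow (\lnot C \leftrightarrow E)): β-rule — branch into T ((\lnot A \to B) \lor A), F (\lnot C \leftrightarrow E)  //  F ((\lnot A \to B) \lor A), T (\lnot C \leftrightarrow E).
          branch 1.2.1 (add T ((\lnot A \to B) \lor A), F (\lnot C \leftrightarrow E)):
            T ((\lnot A \to B) \lor A): β-rule — branch into T (\lnot A \to B)  //  T A.
              branch 1.2.1.1 (add T (\lnot A \to B)):
                F (\lnot C \leftrightarrow E): β-rule — branch into T \lnot C, F E  //  F \lnot C, T E.
                  branch 1.2.1.1.1 (add T \lnot C, F E):
                    T (\lnot A \to B): β-rule — branch into F \lnot A  //  T B.
                      branch 1.2.1.1.1.1 (add F \lnot A):
                        ○ open, literals {A=1, C=0, E=0}.
                      branch 1.2.1.1.1.2 (add T B):
                        ○ open, literals {B=1, C=0, E=0}.
                  branch 1.2.1.1.2 (add F \lnot C, T E):
                    T (\lnot A \to B): β-rule — branch into F \lnot A  //  T B.
                      branch 1.2.1.1.2.1 (add F \lnot A):
                        ○ open, literals {A=1, C=1, E=1}.
                      branch 1.2.1.1.2.2 (add T B):
                        ○ open, literals {B=1, C=1, E=1}.
              branch 1.2.1.2 (add T A):
                F (\lnot C \leftrightarrow E): β-rule — branch into T \lnot C, F E  //  F \lnot C, T E.
                  branch 1.2.1.2.1 (add T \lnot C, F E):
                    ○ open, literals {A=1, C=0, E=0}.
                  branch 1.2.1.2.2 (add F \lnot C, T E):
                    ○ open, literals {A=1, C=1, E=1}.
          branch 1.2.2 (add F ((\lnot A \to B) \lor A), T (\lnot C \leftrightarrow E)):
            F ((\lnot A \to B) \lor A): α-rule — add F (\lnot A \to B), F A.
            F (\lnot A \to B): α-rule — add T \lnot A, F B.
            T (\lnot C \leftrightarrow E): β-rule — branch into T \lnot C, T E  //  F \lnot C, F E.
              branch 1.2.2.1 (add T \lnot C, T E):
                ○ open, literals {A=0, B=0, C=0, E=1}.
              branch 1.2.2.2 (add F \lnot C, F E):
                ○ open, literals {A=0, B=0, C=1, E=0}.
  branch 2 (add T E):
    ○ open, literals {E=1}.
0 branches closed, 10 open.
Each open branch fixes some atoms; the unmentioned ones are free. Counting distinct full assignments: branch {D=1} (A, B, C, E) contributes 16 new; branch {A=1, C=0, E=0} (B, D) contributes 2 new; branch {B=1, C=0, E=0} (A, D) contributes 1 new; branch {A=1, C=1, E=1} (B, D) contributes 2 new; branch {B=1, C=1, E=1} (A, D) contributes 1 new; branch {A=1, C=0, E=0} (B, D) contributes 0 new; branch {A=1, C=1, E=1} (B, D) contributes 0 new; branch {A=0, B=0, C=0, E=1} (D) contributes 1 new; branch {A=0, B=0, C=1, E=0} (D) contributes 1 new; branch {E=1} (A, B, C, D) contributes 4 new. Total: 28.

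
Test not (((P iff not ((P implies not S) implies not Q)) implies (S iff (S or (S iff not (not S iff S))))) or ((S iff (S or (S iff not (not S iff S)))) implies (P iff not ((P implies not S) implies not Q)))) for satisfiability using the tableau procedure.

Unsatisfiable

Initial set: {not (((P iff not ((P implies not S) implies not Q)) implies (S iff (S or (S iff not (not S iff S))))) or ((S iff (S or (S iff not (not S iff S)))) implies (P iff not ((P implies not S) implies not Q))))}.
not (((P iff not ((P implies not S) implies not Q)) implies (S iff (S or (S iff not (not S iff S))))) or ((S iff (S or (S iff not (not S iff S)))) implies (P iff not ((P implies not S) implies not Q)))): α-rule — add not ((P iff not ((P implies not S) implies not Q)) implies (S iff (S or (S iff not (not S iff S))))), not ((S iff (S or (S iff not (not S iff S)))) implies (P iff not ((P implies not S) implies not Q))).
not ((P iff not ((P implies not S) implies not Q)) implies (S iff (S or (S iff not (not S iff S))))): α-rule — add (P iff not ((P implies not S) implies not Q)), not (S iff (S or (S iff not (not S iff S)))).
not ((S iff (S or (S iff not (not S iff S)))) implies (P iff not ((P implies not S) implies not Q))): α-rule — add (S iff (S or (S iff not (not S iff S)))), not (P iff not ((P implies not S) implies not Q)).
(P iff not ((P implies not S) implies not Q)): β-rule — branch into P, not ((P implies not S) implies not Q)  //  not P, not not ((P implies not S) implies not Q).
  branch 1 (add P, not ((P implies not S) implies not Q)):
    not ((P implies not S) implies not Q): α-rule — add (P implies not S), not not Q.
    not (S iff (S or (S iff not (not S iff S)))): β-rule — branch into S, not (S or (S iff not (not S iff S)))  //  not S, (S or (S iff not (not S iff S))).
      branch 1.1 (add S, not (S or (S iff not (not S iff S)))):
        not (S or (S iff not (not S iff S))): α-rule — add not S, not (S iff not (not S iff S)).
        × closes — contains both S and not S.
      branch 1.2 (add not S, (S or (S iff not (not S iff S)))):
        (S iff (S or (S iff not (not S iff S)))): β-rule — branch into S, (S or (S iff not (not S iff S)))  //  not S, not (S or (S iff not (not S iff S))).
          branch 1.2.1 (add S, (S or (S iff not (not S iff S)))):
            × closes — contains both S and not S.
          branch 1.2.2 (add not S, not (S or (S iff not (not S iff S)))):
            not (S or (S iff not (not S iff S))): α-rule — add not S, not (S iff not (not S iff S)).
            not (P iff not ((P implies not S) implies not Q)): β-rule — branch into P, not not ((P implies not S) implies not Q)  //  not P, not ((P implies not S) implies not Q).
              branch 1.2.2.1 (add P, not not ((P implies not S) implies not Q)):
                (P implies not S): β-rule — branch into not P  //  not S.
                  branch 1.2.2.1.1 (add not P):
                    × closes — contains both P and not P.
                  branch 1.2.2.1.2 (add not S):
                    (S or (S iff not (not S iff S))): β-rule — branch into S  //  (S iff not (not S iff S)).
                      branch 1.2.2.1.2.1 (add S):
                        × closes — contains both S and not S.
                      branch 1.2.2.1.2.2 (add (S iff not (not S iff S))):
                        not (S iff not (not S iff S)): β-rule — branch into S, not not (not S iff S)  //  not S, not (not S iff S).
                          branch 1.2.2.1.2.2.1 (add S, not not (not S iff S)):
                            × closes — contains both S and not S.
                          branch 1.2.2.1.2.2.2 (add not S, not (not S iff S)):
                            not not ((P implies not S) implies not Q): β-rule — branch into not (P implies not S)  //  not Q.
                              branch 1.2.2.1.2.2.2.1 (add not (P implies not S)):
                                not (P implies not S): α-rule — add P, not not S.
                                × closes — contains both S and not S.
                              branch 1.2.2.1.2.2.2.2 (add not Q):
                                × closes — contains both Q and not Q.
              branch 1.2.2.2 (add not P, not ((P implies not S) implies not Q)):
                × closes — contains both P and not P.
  branch 2 (add not P, not not ((P implies not S) implies not Q)):
    not (S iff (S or (S iff not (not S iff S)))): β-rule — branch into S, not (S or (S iff not (not S iff S)))  //  not S, (S or (S iff not (not S iff S))).
      branch 2.1 (add S, not (S or (S iff not (not S iff S)))):
        not (S or (S iff not (not S iff S))): α-rule — add not S, not (S iff not (not S iff S)).
        × closes — contains both S and not S.
      branch 2.2 (add not S, (S or (S iff not (not S iff S)))):
        (S iff (S or (S iff not (not S iff S)))): β-rule — branch into S, (S or (S iff not (not S iff S)))  //  not S, not (S or (S iff not (not S iff S))).
          branch 2.2.1 (add S, (S or (S iff not (not S iff S)))):
            × closes — contains both S and not S.
          branch 2.2.2 (add not S, not (S or (S iff not (not S iff S)))):
            not (S or (S iff not (not S iff S))): α-rule — add not S, not (S iff not (not S iff S)).
            not (P iff not ((P implies not S) implies not Q)): β-rule — branch into P, not not ((P implies not S) implies not Q)  //  not P, not ((P implies not S) implies not Q).
              branch 2.2.2.1 (add P, not not ((P implies not S) implies not Q)):
                × closes — contains both P and not P.
              branch 2.2.2.2 (add not P, not ((P implies not S) implies not Q)):
                not ((P implies not S) implies not Q): α-rule — add (P implies not S), not not Q.
                not not ((P implies not S) implies not Q): β-rule — branch into not (P implies not S)  //  not Q.
                  branch 2.2.2.2.1 (add not (P implies not S)):
                    not (P implies not S): α-rule — add P, not not S.
                    × closes — contains both P and not P.
                  branch 2.2.2.2.2 (add not Q):
                    × closes — contains both Q and not Q.
All 13 branches close.
Every branch closed; the formula is unsatisfiable.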